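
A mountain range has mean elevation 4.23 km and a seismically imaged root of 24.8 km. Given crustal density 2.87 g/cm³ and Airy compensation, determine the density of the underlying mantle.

3.36 g/cm³

Airy balance: ρ_c h = (ρ_m − ρ_c) r → ρ_m = ρ_c (1 + h/r).
ρ_m = 2.87 × (1 + 4.23 km/24.8 km) = 3.36 g/cm³.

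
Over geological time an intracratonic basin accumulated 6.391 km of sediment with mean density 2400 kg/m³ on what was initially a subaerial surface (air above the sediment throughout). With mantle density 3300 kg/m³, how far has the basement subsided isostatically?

Subaerial load: s = t ρ_sed / ρ_m = 6.391 km × 2400/3300 = 4.65 km.

4.65 km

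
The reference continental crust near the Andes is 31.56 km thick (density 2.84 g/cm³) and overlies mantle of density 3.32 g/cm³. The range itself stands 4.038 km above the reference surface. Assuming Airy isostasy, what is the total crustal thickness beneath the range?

Root depth r = h ρ_c / (ρ_m − ρ_c) = 4.038 km × 2.84 / 0.48 = 23.89 km.
Total thickness = T + h + r = 31.56 km + 4.038 km + 23.89 km = 59.5 km.

59.5 km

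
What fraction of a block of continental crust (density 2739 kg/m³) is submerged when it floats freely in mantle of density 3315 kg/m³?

0.826

Submerged fraction = ρ_obj/ρ_fluid = 2739/3315 = 0.826.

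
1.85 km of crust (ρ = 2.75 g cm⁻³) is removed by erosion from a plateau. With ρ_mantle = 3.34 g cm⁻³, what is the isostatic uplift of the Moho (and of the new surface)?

1.52 km

Unloading: uplift u = e ρ_c/ρ_m = 1.85 km × 2.75/3.34 = 1.52 km.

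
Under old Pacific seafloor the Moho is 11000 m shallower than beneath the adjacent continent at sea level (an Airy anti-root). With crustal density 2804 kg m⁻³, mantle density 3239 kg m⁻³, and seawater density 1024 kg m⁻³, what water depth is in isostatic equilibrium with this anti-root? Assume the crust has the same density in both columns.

2690 m

Replacing a thickness d of crust by seawater at the top must be balanced by replacing crust with mantle at the base: d (ρ_c − ρ_w) = a (ρ_m − ρ_c).
d = a (ρ_m − ρ_c)/(ρ_c − ρ_w) = 11000 m × 435/1780 = 2690 m.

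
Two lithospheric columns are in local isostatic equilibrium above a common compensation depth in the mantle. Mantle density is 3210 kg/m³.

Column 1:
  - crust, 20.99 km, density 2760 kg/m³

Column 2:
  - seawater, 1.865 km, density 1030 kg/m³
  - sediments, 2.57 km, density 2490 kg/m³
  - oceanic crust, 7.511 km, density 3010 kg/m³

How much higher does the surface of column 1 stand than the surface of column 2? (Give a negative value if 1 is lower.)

For any compensation level in the mantle, the mantle terms cancel and isostasy reduces to e = (Σt_1 − Σt_2) − (Σ(ρt)_1 − Σ(ρt)_2) / ρ_m.
Σt_1 = 20.99 km; Σt_2 = 11.946 km; Σ(ρt)_1 = 57932.4; Σ(ρt)_2 = 30928.36 (in km·kg/m³).
e = (20.99 − 11.946) − (57932.4 − 30928.36) / 3210 = 0.632 km.

0.632 km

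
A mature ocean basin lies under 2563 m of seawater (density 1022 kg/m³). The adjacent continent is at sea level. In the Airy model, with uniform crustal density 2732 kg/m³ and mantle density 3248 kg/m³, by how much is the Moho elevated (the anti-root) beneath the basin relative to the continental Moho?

8490 m

By Archimedes' principle applied to the lithosphere: replacing crust with seawater at the top is compensated by replacing crust with mantle at the base: d (ρ_c − ρ_w) = a (ρ_m − ρ_c).
a = d (ρ_c − ρ_w)/(ρ_m − ρ_c) = 2563 m × 1710/516 = 8490 m.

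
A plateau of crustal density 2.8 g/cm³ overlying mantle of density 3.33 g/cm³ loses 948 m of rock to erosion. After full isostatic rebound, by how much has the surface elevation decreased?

151 m

Rebound u = e ρ_c/ρ_m = 948 m × 2.8/3.33 = 797.1 m.
Net surface drop = e − u = 948 m − 797.1 m = e (ρ_m − ρ_c)/ρ_m = 151 m.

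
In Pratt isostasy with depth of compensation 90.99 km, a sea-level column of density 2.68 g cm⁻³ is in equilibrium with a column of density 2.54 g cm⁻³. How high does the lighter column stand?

5.02 km

ρ_ref D = ρ (D + h) → h = D (ρ_ref − ρ)/ρ.
h = 90.99 km × (2.68 − 2.54)/2.54 = 5.02 km.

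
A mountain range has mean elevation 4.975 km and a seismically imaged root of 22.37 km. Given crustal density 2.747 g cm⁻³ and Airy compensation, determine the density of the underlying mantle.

Airy balance: ρ_c h = (ρ_m − ρ_c) r → ρ_m = ρ_c (1 + h/r).
ρ_m = 2.747 × (1 + 4.975 km/22.37 km) = 3.36 g cm⁻³.

3.36 g cm⁻³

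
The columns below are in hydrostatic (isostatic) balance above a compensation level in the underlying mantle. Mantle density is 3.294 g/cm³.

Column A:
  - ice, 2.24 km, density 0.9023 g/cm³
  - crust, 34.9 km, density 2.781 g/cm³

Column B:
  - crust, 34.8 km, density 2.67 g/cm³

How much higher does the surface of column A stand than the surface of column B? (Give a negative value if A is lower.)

For any compensation level in the mantle, the mantle terms cancel and isostasy reduces to e = (Σt_A − Σt_B) − (Σ(ρt)_A − Σ(ρt)_B) / ρ_m.
Σt_A = 37.14 km; Σt_B = 34.8 km; Σ(ρt)_A = 99.078052; Σ(ρt)_B = 92.916 (in km·g/cm³).
e = (37.14 − 34.8) − (99.078052 − 92.916) / 3.294 = 0.469 km.

0.469 km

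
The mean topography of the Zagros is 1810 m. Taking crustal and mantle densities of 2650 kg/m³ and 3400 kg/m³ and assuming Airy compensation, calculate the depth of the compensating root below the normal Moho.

In Airy isostatic equilibrium: the weight of the topography is balanced by the buoyancy of the root, ρ_c h = (ρ_m − ρ_c) r.
r = h · ρ_c / (ρ_m − ρ_c) = 1810 m × 2650 / (3400 − 2650) = 6400 m.

6400 m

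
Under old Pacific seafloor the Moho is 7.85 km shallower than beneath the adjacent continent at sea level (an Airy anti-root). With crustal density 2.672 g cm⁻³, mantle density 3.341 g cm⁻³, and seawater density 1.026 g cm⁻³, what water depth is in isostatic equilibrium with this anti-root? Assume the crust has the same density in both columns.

Replacing a thickness d of crust by seawater at the top must be balanced by replacing crust with mantle at the base: d (ρ_c − ρ_w) = a (ρ_m − ρ_c).
d = a (ρ_m − ρ_c)/(ρ_c − ρ_w) = 7.85 km × 0.669/1.646 = 3.19 km.

3.19 km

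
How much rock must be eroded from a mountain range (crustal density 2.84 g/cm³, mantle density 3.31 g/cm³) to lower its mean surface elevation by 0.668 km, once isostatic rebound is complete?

4.7 km

Net drop Δ = e − u = e − e ρ_c/ρ_m = e (ρ_m − ρ_c)/ρ_m.
e = Δ ρ_m/(ρ_m − ρ_c) = 0.668 km × 3.31/0.47 = 4.7 km.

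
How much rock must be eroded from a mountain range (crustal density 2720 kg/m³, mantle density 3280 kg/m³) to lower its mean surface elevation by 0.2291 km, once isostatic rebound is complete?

Net drop Δ = e − u = e − e ρ_c/ρ_m = e (ρ_m − ρ_c)/ρ_m.
e = Δ ρ_m/(ρ_m − ρ_c) = 0.2291 km × 3280/560 = 1.34 km.

1.34 km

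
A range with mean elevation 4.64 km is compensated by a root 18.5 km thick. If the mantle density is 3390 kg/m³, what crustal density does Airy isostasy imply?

ρ_c h = (ρ_m − ρ_c) r → ρ_c (h + r) = ρ_m r → ρ_c = ρ_m r / (h + r).
ρ_c = 3390 × 18.5 km / (4.64 km + 18.5 km) = 2710 kg/m³.

2710 kg/m³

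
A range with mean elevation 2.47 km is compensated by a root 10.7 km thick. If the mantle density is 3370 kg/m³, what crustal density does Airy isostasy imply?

2740 kg/m³

ρ_c h = (ρ_m − ρ_c) r → ρ_c (h + r) = ρ_m r → ρ_c = ρ_m r / (h + r).
ρ_c = 3370 × 10.7 km / (2.47 km + 10.7 km) = 2740 kg/m³.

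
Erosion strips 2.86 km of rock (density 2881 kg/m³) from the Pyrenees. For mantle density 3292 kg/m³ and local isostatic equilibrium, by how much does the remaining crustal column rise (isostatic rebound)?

2.5 km

Unloading: uplift u = e ρ_c/ρ_m = 2.86 km × 2881/3292 = 2.5 km.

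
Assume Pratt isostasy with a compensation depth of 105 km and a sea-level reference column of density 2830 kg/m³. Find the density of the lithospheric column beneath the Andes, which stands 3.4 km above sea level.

2740 kg/m³

Pratt balance: ρ_ref D = ρ (D + h).
ρ = ρ_ref D/(D + h) = 2830 × 105 km/(105 km + 3.4 km) = 2740 kg/m³.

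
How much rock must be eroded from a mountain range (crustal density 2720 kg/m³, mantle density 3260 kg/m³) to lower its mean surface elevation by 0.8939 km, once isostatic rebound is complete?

Net drop Δ = e − u = e − e ρ_c/ρ_m = e (ρ_m − ρ_c)/ρ_m.
e = Δ ρ_m/(ρ_m − ρ_c) = 0.8939 km × 3260/540 = 5.4 km.

5.4 km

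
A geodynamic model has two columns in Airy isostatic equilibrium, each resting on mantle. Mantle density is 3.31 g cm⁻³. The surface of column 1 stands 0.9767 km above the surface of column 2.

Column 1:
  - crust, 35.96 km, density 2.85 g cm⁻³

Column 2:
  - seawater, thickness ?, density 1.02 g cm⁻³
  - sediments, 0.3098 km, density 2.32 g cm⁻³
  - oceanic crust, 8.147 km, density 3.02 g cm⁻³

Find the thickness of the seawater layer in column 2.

Take the compensation level at the base of the deeper column (depth z_c below the surface of column 1) and equate Σ ρ_i t_i down to z_c; mantle fills any gap and the z_c terms cancel.
Column 1: 35.96×2.85 + (z_c − 35.96)×3.31
Column 2: 0.9767×0 + x×1.02 + 0.3098×2.32 + 8.147×3.02 + (z_c − 0.9767 − 8.4568 − x)×3.31
The z_c×3.31 term appears on both sides and cancels. Collect the known terms of each column as K = Σ(ρt)_known − 3.31 × (depth of known layers): K_1 = 102.486 − 3.31×35.96 = −16.5416; K_2 = 25.322676 − 3.31×(0.9767 + 8.4568) = −5.902209.
Balance: K_1 = K_2 − x×(3.31 − 1.02), so x = (K_2 − K_1)/(3.31 − 1.02) = 10.6394/2.29 = 4.65 km.

4.65 km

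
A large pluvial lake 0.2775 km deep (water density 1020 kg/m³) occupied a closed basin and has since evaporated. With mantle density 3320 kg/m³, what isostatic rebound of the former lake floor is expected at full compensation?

u = d ρ_w/ρ_m = 0.2775 km × 1020/3320 = 0.0853 km.

0.0853 km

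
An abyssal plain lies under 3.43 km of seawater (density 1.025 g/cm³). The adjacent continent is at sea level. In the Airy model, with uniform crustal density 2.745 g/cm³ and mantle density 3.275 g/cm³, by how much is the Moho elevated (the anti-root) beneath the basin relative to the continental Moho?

11.1 km

Equating mass per unit area of the two columns: replacing crust with seawater at the top is compensated by replacing crust with mantle at the base: d (ρ_c − ρ_w) = a (ρ_m − ρ_c).
a = d (ρ_c − ρ_w)/(ρ_m − ρ_c) = 3.43 km × 1.72/0.53 = 11.1 km.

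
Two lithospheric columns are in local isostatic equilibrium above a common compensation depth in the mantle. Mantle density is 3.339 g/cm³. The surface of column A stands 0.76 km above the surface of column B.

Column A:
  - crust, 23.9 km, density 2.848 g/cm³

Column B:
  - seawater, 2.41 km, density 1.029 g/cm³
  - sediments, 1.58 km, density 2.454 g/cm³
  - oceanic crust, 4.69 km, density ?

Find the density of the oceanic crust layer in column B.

Take the compensation level at the base of the deeper column (depth z_c below the surface of column A) and equate Σ ρ_i t_i down to z_c; mantle fills any gap and the z_c terms cancel.
Column A: 23.9×2.848 + (z_c − 23.9)×3.339
Column B: 0.76×0 + 2.41×1.029 + 1.58×2.454 + 4.69×ρ + (z_c − 0.76 − 8.68)×3.339
The z_c×3.339 term appears on both sides and cancels. Collect the known terms of each column as K = Σ(ρt)_known − 3.339 × (depth of known layers): K_A = 68.0672 − 3.339×23.9 = −11.7349; K_B = 6.35721 − 3.339×(0.76 + 8.68) = −25.16295.
Balance: K_A = K_B + 4.69×ρ, so ρ = (K_A − K_B)/4.69 = 13.428/4.69 = 2.86 g/cm³.

2.86 g/cm³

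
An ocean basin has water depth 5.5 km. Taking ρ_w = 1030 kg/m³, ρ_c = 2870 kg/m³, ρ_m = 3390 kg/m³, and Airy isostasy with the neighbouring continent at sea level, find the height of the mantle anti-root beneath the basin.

19.5 km

For local isostatic compensation: replacing crust with seawater at the top is compensated by replacing crust with mantle at the base: d (ρ_c − ρ_w) = a (ρ_m − ρ_c).
a = d (ρ_c − ρ_w)/(ρ_m − ρ_c) = 5.5 km × 1840/520 = 19.5 km.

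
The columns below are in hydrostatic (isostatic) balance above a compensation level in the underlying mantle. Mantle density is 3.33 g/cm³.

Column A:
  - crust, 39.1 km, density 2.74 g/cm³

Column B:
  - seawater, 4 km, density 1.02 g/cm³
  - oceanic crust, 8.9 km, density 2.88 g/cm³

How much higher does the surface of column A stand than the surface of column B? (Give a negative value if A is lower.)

For any compensation level in the mantle, the mantle terms cancel and isostasy reduces to e = (Σt_A − Σt_B) − (Σ(ρt)_A − Σ(ρt)_B) / ρ_m.
Σt_A = 39.1 km; Σt_B = 12.9 km; Σ(ρt)_A = 107.134; Σ(ρt)_B = 29.712 (in km·g/cm³).
e = (39.1 − 12.9) − (107.134 − 29.712) / 3.33 = 2.95 km.

2.95 km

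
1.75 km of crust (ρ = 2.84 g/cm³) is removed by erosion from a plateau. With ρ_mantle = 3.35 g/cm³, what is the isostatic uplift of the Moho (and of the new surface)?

Unloading: uplift u = e ρ_c/ρ_m = 1.75 km × 2.84/3.35 = 1.48 km.

1.48 km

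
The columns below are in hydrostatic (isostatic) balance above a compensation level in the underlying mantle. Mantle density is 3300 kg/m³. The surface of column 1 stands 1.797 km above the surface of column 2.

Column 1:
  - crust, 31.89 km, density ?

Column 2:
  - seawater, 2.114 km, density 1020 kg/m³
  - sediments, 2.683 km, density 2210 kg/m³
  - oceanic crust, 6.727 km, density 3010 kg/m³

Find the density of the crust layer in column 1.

2810 kg/m³

Take the compensation level at the base of the deeper column (depth z_c below the surface of column 1) and equate Σ ρ_i t_i down to z_c; mantle fills any gap and the z_c terms cancel.
Column 1: 31.89×ρ + (z_c − 31.89)×3300
Column 2: 1.797×0 + 2.114×1020 + 2.683×2210 + 6.727×3010 + (z_c − 1.797 − 11.524)×3300
The z_c×3300 term appears on both sides and cancels. Collect the known terms of each column as K = Σ(ρt)_known − 3300 × (depth of known layers): K_1 = 0 − 3300×31.89 = −105237; K_2 = 28333.98 − 3300×(1.797 + 11.524) = −15625.32.
Balance: K_1 + 31.89×ρ = K_2, so ρ = (K_2 − K_1)/31.89 = 89611.7/31.89 = 2810 kg/m³.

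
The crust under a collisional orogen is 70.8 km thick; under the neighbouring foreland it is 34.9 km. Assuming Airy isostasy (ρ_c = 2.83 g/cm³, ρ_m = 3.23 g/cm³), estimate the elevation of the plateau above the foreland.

4.45 km

Excess crust Δ = 70.8 km − 34.9 km = 35.9 km, split between elevation h and root r with h + r = Δ.
Airy balance ρ_c h = (ρ_m − ρ_c) r gives r = h ρ_c/(ρ_m − ρ_c), so h (1 + ρ_c/(ρ_m − ρ_c)) = Δ, i.e. h = Δ (ρ_m − ρ_c)/ρ_m.
h = 35.9 km × 0.4/3.23 = 4.45 km.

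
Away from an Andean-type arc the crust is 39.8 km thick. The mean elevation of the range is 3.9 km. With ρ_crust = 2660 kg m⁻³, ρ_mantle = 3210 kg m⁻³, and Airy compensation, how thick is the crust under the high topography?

Root depth r = h ρ_c / (ρ_m − ρ_c) = 3.9 km × 2660 / 550 = 18.86 km.
Total thickness = T + h + r = 39.8 km + 3.9 km + 18.86 km = 62.6 km.

62.6 km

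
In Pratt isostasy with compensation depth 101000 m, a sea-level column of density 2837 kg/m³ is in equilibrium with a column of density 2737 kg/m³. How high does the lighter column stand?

ρ_ref D = ρ (D + h) → h = D (ρ_ref − ρ)/ρ.
h = 101000 m × (2837 − 2737)/2737 = 3690 m.

3690 m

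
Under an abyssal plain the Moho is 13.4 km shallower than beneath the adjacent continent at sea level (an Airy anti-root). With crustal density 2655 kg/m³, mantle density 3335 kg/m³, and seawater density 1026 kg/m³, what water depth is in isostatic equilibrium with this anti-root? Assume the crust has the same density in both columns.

Replacing a thickness d of crust by seawater at the top must be balanced by replacing crust with mantle at the base: d (ρ_c − ρ_w) = a (ρ_m − ρ_c).
d = a (ρ_m − ρ_c)/(ρ_c − ρ_w) = 13.4 km × 680/1629 = 5.59 km.

5.59 km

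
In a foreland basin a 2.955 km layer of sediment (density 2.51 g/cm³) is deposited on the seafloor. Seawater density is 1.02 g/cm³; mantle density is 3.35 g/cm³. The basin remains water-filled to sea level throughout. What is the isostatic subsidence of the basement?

1.89 km

Submarine loading: the sediment displaces seawater, and the subsidence is in turn flooded, so s (ρ_m − ρ_w) = t (ρ_sed − ρ_w).
s = 2.955 km × (2.51 − 1.02) / (3.35 − 1.02) = 1.89 km.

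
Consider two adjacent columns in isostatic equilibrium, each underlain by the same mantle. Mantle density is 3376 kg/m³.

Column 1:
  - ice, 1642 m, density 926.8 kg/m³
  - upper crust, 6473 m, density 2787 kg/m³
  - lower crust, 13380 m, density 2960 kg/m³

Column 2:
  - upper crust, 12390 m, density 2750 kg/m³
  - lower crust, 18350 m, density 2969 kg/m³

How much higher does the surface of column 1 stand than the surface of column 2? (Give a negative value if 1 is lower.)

For any compensation level in the mantle, the mantle terms cancel and isostasy reduces to e = (Σt_1 − Σt_2) − (Σ(ρt)_1 − Σ(ρt)_2) / ρ_m.
Σt_1 = 21495 m; Σt_2 = 30740 m; Σ(ρt)_1 = 59166856.6; Σ(ρt)_2 = 88553650 (in m·kg/m³).
e = (21495 − 30740) − (59166856.6 − 88553650) / 3376 = −540 m.

−540 m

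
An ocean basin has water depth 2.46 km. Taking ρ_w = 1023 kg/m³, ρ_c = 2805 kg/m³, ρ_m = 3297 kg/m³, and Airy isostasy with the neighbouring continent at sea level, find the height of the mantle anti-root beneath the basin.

8.91 km

For local isostatic compensation: replacing crust with seawater at the top is compensated by replacing crust with mantle at the base: d (ρ_c − ρ_w) = a (ρ_m − ρ_c).
a = d (ρ_c − ρ_w)/(ρ_m − ρ_c) = 2.46 km × 1782/492 = 8.91 km.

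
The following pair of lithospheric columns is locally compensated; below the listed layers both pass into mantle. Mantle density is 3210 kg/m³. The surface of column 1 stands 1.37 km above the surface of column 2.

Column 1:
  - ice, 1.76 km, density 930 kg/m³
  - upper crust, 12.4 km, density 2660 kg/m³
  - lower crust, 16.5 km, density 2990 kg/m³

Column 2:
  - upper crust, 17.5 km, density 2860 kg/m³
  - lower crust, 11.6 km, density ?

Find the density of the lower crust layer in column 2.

2870 kg/m³

Take the compensation level at the base of the deeper column (depth z_c below the surface of column 1) and equate Σ ρ_i t_i down to z_c; mantle fills any gap and the z_c terms cancel.
Column 1: 1.76×930 + 12.4×2660 + 16.5×2990 + (z_c − 30.66)×3210
Column 2: 1.37×0 + 17.5×2860 + 11.6×ρ + (z_c − 1.37 − 29.1)×3210
The z_c×3210 term appears on both sides and cancels. Collect the known terms of each column as K = Σ(ρt)_known − 3210 × (depth of known layers): K_1 = 83955.8 − 3210×30.66 = −14462.8; K_2 = 50050 − 3210×(1.37 + 29.1) = −47758.7.
Balance: K_1 = K_2 + 11.6×ρ, so ρ = (K_1 − K_2)/11.6 = 33295.9/11.6 = 2870 kg/m³.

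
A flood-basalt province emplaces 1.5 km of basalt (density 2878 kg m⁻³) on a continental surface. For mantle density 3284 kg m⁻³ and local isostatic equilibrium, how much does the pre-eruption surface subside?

1.31 km

Subaerial loading: s = t ρ_load / ρ_m.
s = 1.5 km × 2878/3284 = 1.31 km.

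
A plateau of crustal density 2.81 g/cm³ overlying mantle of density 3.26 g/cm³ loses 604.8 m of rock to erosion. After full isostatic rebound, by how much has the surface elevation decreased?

Rebound u = e ρ_c/ρ_m = 604.8 m × 2.81/3.26 = 521.3 m.
Net surface drop = e − u = 604.8 m − 521.3 m = e (ρ_m − ρ_c)/ρ_m = 83.5 m.

83.5 m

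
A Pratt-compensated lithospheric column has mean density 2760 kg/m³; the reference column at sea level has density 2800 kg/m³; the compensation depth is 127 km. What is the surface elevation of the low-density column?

1.84 km

ρ_ref D = ρ (D + h) → h = D (ρ_ref − ρ)/ρ.
h = 127 km × (2800 − 2760)/2760 = 1.84 km.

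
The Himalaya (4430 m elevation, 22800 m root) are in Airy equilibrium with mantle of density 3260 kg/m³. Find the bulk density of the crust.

ρ_c h = (ρ_m − ρ_c) r → ρ_c (h + r) = ρ_m r → ρ_c = ρ_m r / (h + r).
ρ_c = 3260 × 22800 m / (4430 m + 22800 m) = 2730 kg/m³.

2730 kg/m³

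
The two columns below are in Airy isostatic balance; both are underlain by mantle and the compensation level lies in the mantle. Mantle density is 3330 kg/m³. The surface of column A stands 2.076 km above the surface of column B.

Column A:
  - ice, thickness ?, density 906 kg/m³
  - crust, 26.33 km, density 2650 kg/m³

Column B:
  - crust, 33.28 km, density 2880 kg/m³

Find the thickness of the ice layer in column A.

1.64 km

Take the compensation level at the base of the deeper column (depth z_c below the surface of column A) and equate Σ ρ_i t_i down to z_c; mantle fills any gap and the z_c terms cancel.
Column A: x×906 + 26.33×2650 + (z_c − 26.33 − x)×3330
Column B: 2.076×0 + 33.28×2880 + (z_c − 2.076 − 33.28)×3330
The z_c×3330 term appears on both sides and cancels. Collect the known terms of each column as K = Σ(ρt)_known − 3330 × (depth of known layers): K_A = 69774.5 − 3330×26.33 = −17904.4; K_B = 95846.4 − 3330×(2.076 + 33.28) = −21889.08.
Balance: K_A − x×(3330 − 906) = K_B, so x = (K_A − K_B)/(3330 − 906) = 3984.68/2424 = 1.64 km.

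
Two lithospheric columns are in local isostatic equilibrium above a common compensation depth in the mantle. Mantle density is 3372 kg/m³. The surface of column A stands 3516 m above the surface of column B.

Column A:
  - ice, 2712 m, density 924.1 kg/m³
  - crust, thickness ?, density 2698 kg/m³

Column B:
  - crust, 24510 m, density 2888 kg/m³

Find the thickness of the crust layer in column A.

25300 m

Take the compensation level at the base of the deeper column (depth z_c below the surface of column A) and equate Σ ρ_i t_i down to z_c; mantle fills any gap and the z_c terms cancel.
Column A: 2712×924.1 + x×2698 + (z_c − 2712 − x)×3372
Column B: 3516×0 + 24510×2888 + (z_c − 3516 − 24510)×3372
The z_c×3372 term appears on both sides and cancels. Collect the known terms of each column as K = Σ(ρt)_known − 3372 × (depth of known layers): K_A = 2506159.2 − 3372×2712 = −6638704.8; K_B = 70784880 − 3372×(3516 + 24510) = −23718792.
Balance: K_A − x×(3372 − 2698) = K_B, so x = (K_A − K_B)/(3372 − 2698) = 17080100/674 = 25300 m.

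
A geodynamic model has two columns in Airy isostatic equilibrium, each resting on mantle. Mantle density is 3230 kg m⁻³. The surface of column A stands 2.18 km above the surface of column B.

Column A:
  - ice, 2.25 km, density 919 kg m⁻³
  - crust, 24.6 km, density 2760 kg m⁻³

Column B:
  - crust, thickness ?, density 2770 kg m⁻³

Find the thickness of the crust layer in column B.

Take the compensation level at the base of the deeper column (depth z_c below the surface of column A) and equate Σ ρ_i t_i down to z_c; mantle fills any gap and the z_c terms cancel.
Column A: 2.25×919 + 24.6×2760 + (z_c − 26.85)×3230
Column B: 2.18×0 + x×2770 + (z_c − 2.18 − 0 − x)×3230
The z_c×3230 term appears on both sides and cancels. Collect the known terms of each column as K = Σ(ρt)_known − 3230 × (depth of known layers): K_A = 69963.75 − 3230×26.85 = −16761.75; K_B = 0 − 3230×(2.18 + 0) = −7041.4.
Balance: K_A = K_B − x×(3230 − 2770), so x = (K_B − K_A)/(3230 − 2770) = 9720.35/460 = 21.1 km.

21.1 km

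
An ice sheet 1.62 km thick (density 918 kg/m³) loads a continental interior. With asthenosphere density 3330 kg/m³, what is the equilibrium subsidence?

0.447 km

Equating mass per unit area of the two columns: the ice load ρ_ice t is balanced by mantle displaced below, ρ_m s.
s = t ρ_ice / ρ_m = 1.62 km × 918/3330 = 0.447 km.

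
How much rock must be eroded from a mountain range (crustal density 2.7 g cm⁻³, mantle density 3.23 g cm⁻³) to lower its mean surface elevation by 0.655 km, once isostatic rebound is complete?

3.99 km

Net drop Δ = e − u = e − e ρ_c/ρ_m = e (ρ_m − ρ_c)/ρ_m.
e = Δ ρ_m/(ρ_m − ρ_c) = 0.655 km × 3.23/0.53 = 3.99 km.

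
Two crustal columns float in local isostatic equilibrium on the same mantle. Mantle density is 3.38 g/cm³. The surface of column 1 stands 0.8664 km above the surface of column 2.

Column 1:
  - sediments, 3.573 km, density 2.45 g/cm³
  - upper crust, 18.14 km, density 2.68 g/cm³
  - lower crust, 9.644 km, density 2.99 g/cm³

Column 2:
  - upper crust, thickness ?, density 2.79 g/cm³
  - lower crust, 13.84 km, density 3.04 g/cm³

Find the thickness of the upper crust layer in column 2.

Take the compensation level at the base of the deeper column (depth z_c below the surface of column 1) and equate Σ ρ_i t_i down to z_c; mantle fills any gap and the z_c terms cancel.
Column 1: 3.573×2.45 + 18.14×2.68 + 9.644×2.99 + (z_c − 31.357)×3.38
Column 2: 0.8664×0 + x×2.79 + 13.84×3.04 + (z_c − 0.8664 − 13.84 − x)×3.38
The z_c×3.38 term appears on both sides and cancels. Collect the known terms of each column as K = Σ(ρt)_known − 3.38 × (depth of known layers): K_1 = 86.20461 − 3.38×31.357 = −19.78205; K_2 = 42.0736 − 3.38×(0.8664 + 13.84) = −7.634032.
Balance: K_1 = K_2 − x×(3.38 − 2.79), so x = (K_2 − K_1)/(3.38 − 2.79) = 12.148/0.59 = 20.6 km.

20.6 km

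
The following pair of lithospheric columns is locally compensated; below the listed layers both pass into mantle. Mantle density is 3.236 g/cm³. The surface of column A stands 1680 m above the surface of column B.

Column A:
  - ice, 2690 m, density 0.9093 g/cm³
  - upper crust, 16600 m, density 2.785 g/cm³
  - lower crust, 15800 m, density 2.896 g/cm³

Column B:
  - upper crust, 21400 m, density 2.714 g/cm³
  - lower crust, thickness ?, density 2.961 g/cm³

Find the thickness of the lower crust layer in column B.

9130 m

Take the compensation level at the base of the deeper column (depth z_c below the surface of column A) and equate Σ ρ_i t_i down to z_c; mantle fills any gap and the z_c terms cancel.
Column A: 2690×0.9093 + 16600×2.785 + 15800×2.896 + (z_c − 35090)×3.236
Column B: 1680×0 + 21400×2.714 + x×2.961 + (z_c − 1680 − 21400 − x)×3.236
The z_c×3.236 term appears on both sides and cancels. Collect the known terms of each column as K = Σ(ρt)_known − 3.236 × (depth of known layers): K_A = 94433.817 − 3.236×35090 = −19117.423; K_B = 58079.6 − 3.236×(1680 + 21400) = −16607.28.
Balance: K_A = K_B − x×(3.236 − 2.961), so x = (K_B − K_A)/(3.236 − 2.961) = 2510.14/0.275 = 9130 m.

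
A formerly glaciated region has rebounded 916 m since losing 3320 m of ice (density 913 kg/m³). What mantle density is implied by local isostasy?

ρ_m = ρ_ice t / u = 913 × 3320 m/916 m = 3310 kg/m³.

3310 kg/m³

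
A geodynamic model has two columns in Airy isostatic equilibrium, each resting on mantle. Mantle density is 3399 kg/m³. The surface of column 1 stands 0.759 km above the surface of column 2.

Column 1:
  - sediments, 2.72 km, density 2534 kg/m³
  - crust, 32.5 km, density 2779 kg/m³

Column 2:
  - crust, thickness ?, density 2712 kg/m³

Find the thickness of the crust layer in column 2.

29 km

Take the compensation level at the base of the deeper column (depth z_c below the surface of column 1) and equate Σ ρ_i t_i down to z_c; mantle fills any gap and the z_c terms cancel.
Column 1: 2.72×2534 + 32.5×2779 + (z_c − 35.22)×3399
Column 2: 0.759×0 + x×2712 + (z_c − 0.759 − 0 − x)×3399
The z_c×3399 term appears on both sides and cancels. Collect the known terms of each column as K = Σ(ρt)_known − 3399 × (depth of known layers): K_1 = 97209.98 − 3399×35.22 = −22502.8; K_2 = 0 − 3399×(0.759 + 0) = −2579.841.
Balance: K_1 = K_2 − x×(3399 − 2712), so x = (K_2 − K_1)/(3399 − 2712) = 19923/687 = 29 km.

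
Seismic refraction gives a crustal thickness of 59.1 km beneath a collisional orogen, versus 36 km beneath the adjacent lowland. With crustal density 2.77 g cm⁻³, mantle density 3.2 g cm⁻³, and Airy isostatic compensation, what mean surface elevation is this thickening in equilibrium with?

Excess crust Δ = 59.1 km − 36 km = 23.1 km, split between elevation h and root r with h + r = Δ.
Airy balance ρ_c h = (ρ_m − ρ_c) r gives r = h ρ_c/(ρ_m − ρ_c), so h (1 + ρ_c/(ρ_m − ρ_c)) = Δ, i.e. h = Δ (ρ_m − ρ_c)/ρ_m.
h = 23.1 km × 0.43/3.2 = 3.1 km.

3.1 km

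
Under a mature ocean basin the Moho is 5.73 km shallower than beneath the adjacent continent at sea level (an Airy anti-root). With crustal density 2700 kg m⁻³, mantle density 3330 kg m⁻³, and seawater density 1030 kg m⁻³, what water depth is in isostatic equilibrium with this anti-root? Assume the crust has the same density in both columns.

Replacing a thickness d of crust by seawater at the top must be balanced by replacing crust with mantle at the base: d (ρ_c − ρ_w) = a (ρ_m − ρ_c).
d = a (ρ_m − ρ_c)/(ρ_c − ρ_w) = 5.73 km × 630/1670 = 2.16 km.

2.16 km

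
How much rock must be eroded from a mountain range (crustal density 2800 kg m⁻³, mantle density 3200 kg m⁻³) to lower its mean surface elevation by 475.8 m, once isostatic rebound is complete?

3810 m

Net drop Δ = e − u = e − e ρ_c/ρ_m = e (ρ_m − ρ_c)/ρ_m.
e = Δ ρ_m/(ρ_m − ρ_c) = 475.8 m × 3200/400 = 3810 m.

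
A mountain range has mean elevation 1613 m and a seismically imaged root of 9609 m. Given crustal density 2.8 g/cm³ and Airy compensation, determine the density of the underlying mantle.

Airy balance: ρ_c h = (ρ_m − ρ_c) r → ρ_m = ρ_c (1 + h/r).
ρ_m = 2.8 × (1 + 1613 m/9609 m) = 3.27 g/cm³.

3.27 g/cm³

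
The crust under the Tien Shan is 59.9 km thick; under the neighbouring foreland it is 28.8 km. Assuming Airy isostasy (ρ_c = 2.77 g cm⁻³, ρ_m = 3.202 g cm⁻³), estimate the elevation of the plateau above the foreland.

4.2 km

Excess crust Δ = 59.9 km − 28.8 km = 31.1 km, split between elevation h and root r with h + r = Δ.
Airy balance ρ_c h = (ρ_m − ρ_c) r gives r = h ρ_c/(ρ_m − ρ_c), so h (1 + ρ_c/(ρ_m − ρ_c)) = Δ, i.e. h = Δ (ρ_m − ρ_c)/ρ_m.
h = 31.1 km × 0.432/3.202 = 4.2 km.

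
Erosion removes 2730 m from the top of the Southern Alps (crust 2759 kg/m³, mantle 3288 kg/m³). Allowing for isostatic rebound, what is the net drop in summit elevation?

439 m

Rebound u = e ρ_c/ρ_m = 2730 m × 2759/3288 = 2291 m.
Net surface drop = e − u = 2730 m − 2291 m = e (ρ_m − ρ_c)/ρ_m = 439 m.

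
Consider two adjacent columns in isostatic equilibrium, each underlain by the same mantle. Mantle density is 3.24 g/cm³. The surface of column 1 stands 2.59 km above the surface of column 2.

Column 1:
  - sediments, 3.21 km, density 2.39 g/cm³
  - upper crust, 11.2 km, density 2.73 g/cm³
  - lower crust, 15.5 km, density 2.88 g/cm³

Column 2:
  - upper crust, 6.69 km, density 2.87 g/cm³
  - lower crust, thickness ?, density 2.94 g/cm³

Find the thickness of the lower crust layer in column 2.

Take the compensation level at the base of the deeper column (depth z_c below the surface of column 1) and equate Σ ρ_i t_i down to z_c; mantle fills any gap and the z_c terms cancel.
Column 1: 3.21×2.39 + 11.2×2.73 + 15.5×2.88 + (z_c − 29.91)×3.24
Column 2: 2.59×0 + 6.69×2.87 + x×2.94 + (z_c − 2.59 − 6.69 − x)×3.24
The z_c×3.24 term appears on both sides and cancels. Collect the known terms of each column as K = Σ(ρt)_known − 3.24 × (depth of known layers): K_1 = 82.8879 − 3.24×29.91 = −14.0205; K_2 = 19.2003 − 3.24×(2.59 + 6.69) = −10.8669.
Balance: K_1 = K_2 − x×(3.24 − 2.94), so x = (K_2 − K_1)/(3.24 − 2.94) = 3.1536/0.3 = 10.5 km.

10.5 km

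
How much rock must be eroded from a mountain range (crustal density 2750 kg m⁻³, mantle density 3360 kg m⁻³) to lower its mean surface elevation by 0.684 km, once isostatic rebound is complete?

Net drop Δ = e − u = e − e ρ_c/ρ_m = e (ρ_m − ρ_c)/ρ_m.
e = Δ ρ_m/(ρ_m − ρ_c) = 0.684 km × 3360/610 = 3.77 km.

3.77 km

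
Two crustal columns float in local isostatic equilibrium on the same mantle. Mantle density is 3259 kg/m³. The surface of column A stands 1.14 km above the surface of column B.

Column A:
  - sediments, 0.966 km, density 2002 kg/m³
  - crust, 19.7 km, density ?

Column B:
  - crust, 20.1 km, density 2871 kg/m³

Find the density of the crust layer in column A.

2740 kg/m³

Take the compensation level at the base of the deeper column (depth z_c below the surface of column A) and equate Σ ρ_i t_i down to z_c; mantle fills any gap and the z_c terms cancel.
Column A: 0.966×2002 + 19.7×ρ + (z_c − 20.666)×3259
Column B: 1.14×0 + 20.1×2871 + (z_c − 1.14 − 20.1)×3259
The z_c×3259 term appears on both sides and cancels. Collect the known terms of each column as K = Σ(ρt)_known − 3259 × (depth of known layers): K_A = 1933.932 − 3259×20.666 = −65416.562; K_B = 57707.1 − 3259×(1.14 + 20.1) = −11514.06.
Balance: K_A + 19.7×ρ = K_B, so ρ = (K_B − K_A)/19.7 = 53902.5/19.7 = 2740 kg/m³.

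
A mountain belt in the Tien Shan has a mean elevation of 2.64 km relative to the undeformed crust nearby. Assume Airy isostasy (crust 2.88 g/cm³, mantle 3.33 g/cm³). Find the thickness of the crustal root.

Isostatic balance requires: the weight of the topography is balanced by the buoyancy of the root, ρ_c h = (ρ_m − ρ_c) r.
r = h · ρ_c / (ρ_m − ρ_c) = 2.64 km × 2.88 / (3.33 − 2.88) = 16.9 km.

16.9 km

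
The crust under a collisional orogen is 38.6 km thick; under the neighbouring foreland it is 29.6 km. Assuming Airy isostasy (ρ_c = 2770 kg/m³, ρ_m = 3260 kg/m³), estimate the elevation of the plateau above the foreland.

1.35 km

Excess crust Δ = 38.6 km − 29.6 km = 9 km, split between elevation h and root r with h + r = Δ.
Airy balance ρ_c h = (ρ_m − ρ_c) r gives r = h ρ_c/(ρ_m − ρ_c), so h (1 + ρ_c/(ρ_m − ρ_c)) = Δ, i.e. h = Δ (ρ_m − ρ_c)/ρ_m.
h = 9 km × 490/3260 = 1.35 km.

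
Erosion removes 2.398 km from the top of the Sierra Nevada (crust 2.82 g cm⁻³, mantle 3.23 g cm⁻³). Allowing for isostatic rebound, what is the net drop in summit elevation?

Rebound u = e ρ_c/ρ_m = 2.398 km × 2.82/3.23 = 2.094 km.
Net surface drop = e − u = 2.398 km − 2.094 km = e (ρ_m − ρ_c)/ρ_m = 0.304 km.

0.304 km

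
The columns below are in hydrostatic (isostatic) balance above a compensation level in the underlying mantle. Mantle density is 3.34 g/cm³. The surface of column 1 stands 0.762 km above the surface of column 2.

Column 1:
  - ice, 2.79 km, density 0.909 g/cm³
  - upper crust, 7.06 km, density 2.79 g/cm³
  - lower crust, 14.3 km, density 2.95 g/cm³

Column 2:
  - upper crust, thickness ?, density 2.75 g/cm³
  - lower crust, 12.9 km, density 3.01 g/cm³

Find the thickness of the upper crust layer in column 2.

Take the compensation level at the base of the deeper column (depth z_c below the surface of column 1) and equate Σ ρ_i t_i down to z_c; mantle fills any gap and the z_c terms cancel.
Column 1: 2.79×0.909 + 7.06×2.79 + 14.3×2.95 + (z_c − 24.15)×3.34
Column 2: 0.762×0 + x×2.75 + 12.9×3.01 + (z_c − 0.762 − 12.9 − x)×3.34
The z_c×3.34 term appears on both sides and cancels. Collect the known terms of each column as K = Σ(ρt)_known − 3.34 × (depth of known layers): K_1 = 64.41851 − 3.34×24.15 = −16.24249; K_2 = 38.829 − 3.34×(0.762 + 12.9) = −6.80208.
Balance: K_1 = K_2 − x×(3.34 − 2.75), so x = (K_2 − K_1)/(3.34 − 2.75) = 9.44041/0.59 = 16 km.

16 km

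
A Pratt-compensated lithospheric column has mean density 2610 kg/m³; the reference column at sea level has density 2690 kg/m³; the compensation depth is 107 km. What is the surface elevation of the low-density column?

ρ_ref D = ρ (D + h) → h = D (ρ_ref − ρ)/ρ.
h = 107 km × (2690 − 2610)/2610 = 3.28 km.

3.28 km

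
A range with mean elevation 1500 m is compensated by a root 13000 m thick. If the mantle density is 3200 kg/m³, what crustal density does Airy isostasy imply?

ρ_c h = (ρ_m − ρ_c) r → ρ_c (h + r) = ρ_m r → ρ_c = ρ_m r / (h + r).
ρ_c = 3200 × 13000 m / (1500 m + 13000 m) = 2870 kg/m³.

2870 kg/m³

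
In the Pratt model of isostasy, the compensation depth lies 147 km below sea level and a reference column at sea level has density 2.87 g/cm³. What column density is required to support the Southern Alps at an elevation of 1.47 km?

Pratt balance: ρ_ref D = ρ (D + h).
ρ = ρ_ref D/(D + h) = 2.87 × 147 km/(147 km + 1.47 km) = 2.84 g/cm³.

2.84 g/cm³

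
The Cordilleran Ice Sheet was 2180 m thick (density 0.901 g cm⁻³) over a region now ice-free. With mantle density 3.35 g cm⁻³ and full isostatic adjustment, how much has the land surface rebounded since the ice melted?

586 m

Removing the load lets mantle flow back in; uplift u satisfies ρ_ice t = ρ_m u.
u = t ρ_ice/ρ_m = 2180 m × 0.901/3.35 = 586 m.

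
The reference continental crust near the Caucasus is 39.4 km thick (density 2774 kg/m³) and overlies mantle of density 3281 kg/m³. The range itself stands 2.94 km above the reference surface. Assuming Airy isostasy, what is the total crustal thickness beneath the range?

Root depth r = h ρ_c / (ρ_m − ρ_c) = 2.94 km × 2774 / 507 = 16.09 km.
Total thickness = T + h + r = 39.4 km + 2.94 km + 16.09 km = 58.4 km.

58.4 km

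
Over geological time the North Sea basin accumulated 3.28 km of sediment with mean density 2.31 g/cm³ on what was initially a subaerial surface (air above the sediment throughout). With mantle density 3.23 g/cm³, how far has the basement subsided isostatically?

2.35 km

Subaerial load: s = t ρ_sed / ρ_m = 3.28 km × 2.31/3.23 = 2.35 km.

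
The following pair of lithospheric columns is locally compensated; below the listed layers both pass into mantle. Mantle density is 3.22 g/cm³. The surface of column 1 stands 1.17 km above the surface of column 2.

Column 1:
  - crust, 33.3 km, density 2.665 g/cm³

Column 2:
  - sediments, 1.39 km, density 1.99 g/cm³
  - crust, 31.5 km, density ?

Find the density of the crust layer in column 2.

Take the compensation level at the base of the deeper column (depth z_c below the surface of column 1) and equate Σ ρ_i t_i down to z_c; mantle fills any gap and the z_c terms cancel.
Column 1: 33.3×2.665 + (z_c − 33.3)×3.22
Column 2: 1.17×0 + 1.39×1.99 + 31.5×ρ + (z_c − 1.17 − 32.89)×3.22
The z_c×3.22 term appears on both sides and cancels. Collect the known terms of each column as K = Σ(ρt)_known − 3.22 × (depth of known layers): K_1 = 88.7445 − 3.22×33.3 = −18.4815; K_2 = 2.7661 − 3.22×(1.17 + 32.89) = −106.9071.
Balance: K_1 = K_2 + 31.5×ρ, so ρ = (K_1 − K_2)/31.5 = 88.4256/31.5 = 2.81 g/cm³.

2.81 g/cm³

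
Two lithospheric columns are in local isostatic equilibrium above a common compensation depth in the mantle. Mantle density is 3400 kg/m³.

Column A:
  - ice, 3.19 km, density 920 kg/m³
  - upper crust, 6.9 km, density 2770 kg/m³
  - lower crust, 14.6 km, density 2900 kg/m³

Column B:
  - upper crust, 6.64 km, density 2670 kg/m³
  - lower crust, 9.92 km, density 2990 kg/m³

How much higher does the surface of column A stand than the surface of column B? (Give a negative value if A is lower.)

For any compensation level in the mantle, the mantle terms cancel and isostasy reduces to e = (Σt_A − Σt_B) − (Σ(ρt)_A − Σ(ρt)_B) / ρ_m.
Σt_A = 24.69 km; Σt_B = 16.56 km; Σ(ρt)_A = 64387.8; Σ(ρt)_B = 47389.6 (in km·kg/m³).
e = (24.69 − 16.56) − (64387.8 − 47389.6) / 3400 = 3.13 km.

3.13 km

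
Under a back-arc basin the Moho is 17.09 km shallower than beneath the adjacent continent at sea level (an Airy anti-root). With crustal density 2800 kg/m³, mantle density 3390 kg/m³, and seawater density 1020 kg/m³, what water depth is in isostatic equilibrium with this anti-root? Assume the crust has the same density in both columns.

Replacing a thickness d of crust by seawater at the top must be balanced by replacing crust with mantle at the base: d (ρ_c − ρ_w) = a (ρ_m − ρ_c).
d = a (ρ_m − ρ_c)/(ρ_c − ρ_w) = 17.09 km × 590/1780 = 5.66 km.

5.66 km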